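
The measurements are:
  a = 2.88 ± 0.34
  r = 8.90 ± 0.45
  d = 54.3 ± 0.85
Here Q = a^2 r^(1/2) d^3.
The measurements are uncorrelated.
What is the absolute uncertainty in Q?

Relative error in a monomial: (δQ/Q)² = Σ (nᵢ · δxᵢ/xᵢ)².
  (2·δa/a)² = (2×0.118)² = 0.0557;  (½·δr/r)² = (0.5×0.0506)² = 0.000639;  (3·δd/d)² = (3×0.0157)² = 0.00221
δQ/Q = √(0.0586) = 0.242
Q = 3.96e+06, so δQ = 0.242 × 3.96e+06 = 9.59e+05.

9.59e+05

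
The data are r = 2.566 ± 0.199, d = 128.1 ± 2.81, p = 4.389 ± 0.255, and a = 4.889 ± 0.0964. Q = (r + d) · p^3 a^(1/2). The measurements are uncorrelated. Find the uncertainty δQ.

4300

Let u = r + d = 130.7. δu = √(δr² + δd²) = √(0.0396 + 7.90) = 2.82, so δu/u = 0.0216.
Q is then a monomial in u, p, a:
δQ/Q = √((δu/u)² + (3·δp/p)² + (½·δa/a)²) = √(0.000465 + 0.0304 + 9.72e-05) = 0.176
Q = 24430, so δQ = 0.176 × 24430 = 4300.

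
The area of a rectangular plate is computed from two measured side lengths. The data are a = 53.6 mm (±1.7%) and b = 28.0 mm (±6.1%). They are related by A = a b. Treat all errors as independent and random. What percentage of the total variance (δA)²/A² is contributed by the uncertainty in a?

7.21%

(δA/A)² = (1·δa/a)² + (1·δb/b)²
  a term: (1×0.0170)² = 0.000289
  b term: (1×0.0610)² = 0.00372
Total = 0.00401. Share from a = 0.000289/0.00401 = 0.0721.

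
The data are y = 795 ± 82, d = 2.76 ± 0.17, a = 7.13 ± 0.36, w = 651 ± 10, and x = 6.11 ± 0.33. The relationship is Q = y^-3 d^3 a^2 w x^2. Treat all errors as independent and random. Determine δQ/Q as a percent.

Q is a product of powers, so relative uncertainties combine in quadrature:
  (-3·δy/y)² = (-3×0.103)² = 0.0957;  (3·δd/d)² = (3×0.0616)² = 0.0341;  (2·δa/a)² = (2×0.0505)² = 0.0102;  (1·δw/w)² = (1×0.0154)² = 0.000236;  (2·δx/x)² = (2×0.0540)² = 0.0117
δQ/Q = √(0.152) = 0.390

39.0%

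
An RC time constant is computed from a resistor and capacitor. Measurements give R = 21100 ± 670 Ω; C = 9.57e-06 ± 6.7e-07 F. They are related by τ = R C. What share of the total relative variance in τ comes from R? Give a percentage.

(δτ/τ)² = (1·δR/R)² + (1·δC/C)²
  R term: (1×0.0318)² = 0.00101
  C term: (1×0.0700)² = 0.00490
Total = 0.00591. Share from R = 0.00101/0.00591 = 0.171.

17.1%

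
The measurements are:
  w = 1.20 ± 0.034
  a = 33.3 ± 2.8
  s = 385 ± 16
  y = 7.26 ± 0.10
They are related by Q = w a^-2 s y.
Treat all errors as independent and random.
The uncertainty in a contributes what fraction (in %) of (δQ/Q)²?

(δQ/Q)² = (1·δw/w)² + (-2·δa/a)² + (1·δs/s)² + (1·δy/y)²
  w term: (1×0.0283)² = 0.000803
  a term: (-2×0.0841)² = 0.0283
  s term: (1×0.0416)² = 0.00173
  y term: (1×0.0138)² = 0.000190
Total = 0.0310. Share from a = 0.0283/0.0310 = 0.912.

91.2%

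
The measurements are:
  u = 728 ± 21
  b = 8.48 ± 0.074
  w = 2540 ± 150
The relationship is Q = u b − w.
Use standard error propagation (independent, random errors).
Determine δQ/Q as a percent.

Let p = u·b = 6170. δp/p = √((1·δu/u)² + (1·δb/b)²) = √(0.000832 + 7.62e-05) = 0.0301, so δp = 186.
Q = p − w: δQ = √(δp² + δw²) = √(34600 + 22500) = 239
Q = 3630, so δQ/Q = 239/3630 = 0.0658.

6.58%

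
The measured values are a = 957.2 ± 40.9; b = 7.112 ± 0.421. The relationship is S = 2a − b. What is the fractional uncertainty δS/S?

Each term contributes (cᵢ δxᵢ)² to (δS)²:
  (2·δa)² = 6690;  (δb)² = 0.177
δS = √(6690) = 81.8
S = 1907, so δS/S = 81.8/1907 = 0.0429.

0.0429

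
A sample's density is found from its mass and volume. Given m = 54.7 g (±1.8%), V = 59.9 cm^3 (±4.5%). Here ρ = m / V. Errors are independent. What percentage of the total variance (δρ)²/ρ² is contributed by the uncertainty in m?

(δρ/ρ)² = (1·δm/m)² + (-1·δV/V)²
  m term: (1×0.0180)² = 0.000324
  V term: (-1×0.0450)² = 0.00202
Total = 0.00235. Share from m = 0.000324/0.00235 = 0.138.

13.8%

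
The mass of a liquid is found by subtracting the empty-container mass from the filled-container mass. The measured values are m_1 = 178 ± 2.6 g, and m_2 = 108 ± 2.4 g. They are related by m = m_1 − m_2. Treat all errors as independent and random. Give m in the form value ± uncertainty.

For a sum/difference, combine absolute errors in quadrature:
  (δm_1)² = 6.76;  (δm_2)² = 5.76
δm = √(12.5) = 3.54 g
m = 70.0 g.

70.0 ± 3.54 g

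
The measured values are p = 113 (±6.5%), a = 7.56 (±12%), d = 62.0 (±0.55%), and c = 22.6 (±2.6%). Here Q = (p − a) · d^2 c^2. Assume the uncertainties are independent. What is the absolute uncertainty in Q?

Let u = p − a = 105. δu = √(δp² + δa²) = √(53.9 + 0.823) = 7.40, so δu/u = 0.0702.
Q is then a monomial in u, d, c:
δQ/Q = √((δu/u)² + (2·δd/d)² + (2·δc/c)²) = √(0.00493 + 0.000121 + 0.00270) = 0.0880
Q = 2.07e+08, so δQ = 0.0880 × 2.07e+08 = 1.82e+07.

1.82e+07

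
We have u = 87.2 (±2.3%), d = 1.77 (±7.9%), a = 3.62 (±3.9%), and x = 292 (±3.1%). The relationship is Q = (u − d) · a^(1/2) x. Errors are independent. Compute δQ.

2070

Let w = u − d = 85.4. δw = √(δu² + δd²) = √(4.02 + 0.0196) = 2.01, so δw/w = 0.0235.
Q is then a monomial in w, a, x:
δQ/Q = √((δw/w)² + (½·δa/a)² + (1·δx/x)²) = √(0.000554 + 0.000380 + 0.000961) = 0.0435
Q = 47500, so δQ = 0.0435 × 47500 = 2070.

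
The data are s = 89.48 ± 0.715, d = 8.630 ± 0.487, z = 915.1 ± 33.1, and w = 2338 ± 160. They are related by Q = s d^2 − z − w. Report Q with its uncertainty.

Let p = s·d^2 = 6664. δp/p = √((1·δs/s)² + (2·δd/d)²) = √(6.38e-05 + 0.0127) = 0.113, so δp = 754.
Q = p − z − w: δQ = √(δp² + δz² + δw²) = √(5.69e+05 + 1100 + 25600) = 772
Q = 3411.

3411 ± 772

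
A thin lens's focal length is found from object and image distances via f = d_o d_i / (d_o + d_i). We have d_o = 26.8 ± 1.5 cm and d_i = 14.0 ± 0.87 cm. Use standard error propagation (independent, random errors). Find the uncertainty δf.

∂f/∂d_o = (d_i/(d_o+d_i))² = 0.118;  ∂f/∂d_i = (d_o/(d_o+d_i))² = 0.431
δf = √((∂f/∂d_o · δd_o)² + (∂f/∂d_i · δd_i)²) = √(0.0312 + 0.141) = 0.415 cm

0.415 cm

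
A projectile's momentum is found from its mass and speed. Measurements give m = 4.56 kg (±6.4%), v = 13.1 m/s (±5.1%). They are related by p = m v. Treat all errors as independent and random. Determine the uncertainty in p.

4.89 kg·m/s

For a monomial p ∝ m, v, fractional errors add in quadrature:
  (1·δm/m)² = (1×0.0640)² = 0.00410;  (1·δv/v)² = (1×0.0510)² = 0.00260
δp/p = √(0.00670) = 0.0818
p = 59.7 kg·m/s, so δp = 0.0818 × 59.7 = 4.89 kg·m/s.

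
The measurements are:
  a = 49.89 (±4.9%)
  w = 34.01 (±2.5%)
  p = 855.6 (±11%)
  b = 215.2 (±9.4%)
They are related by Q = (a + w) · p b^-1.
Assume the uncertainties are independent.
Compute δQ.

49.4

Let u = a + w = 83.90. δu = √(δa² + δw²) = √(5.98 + 0.723) = 2.59, so δu/u = 0.0308.
Q is then a monomial in u, p, b:
δQ/Q = √((δu/u)² + (1·δp/p)² + (-1·δb/b)²) = √(0.000952 + 0.0121 + 0.00884) = 0.148
Q = 333.6, so δQ = 0.148 × 333.6 = 49.4.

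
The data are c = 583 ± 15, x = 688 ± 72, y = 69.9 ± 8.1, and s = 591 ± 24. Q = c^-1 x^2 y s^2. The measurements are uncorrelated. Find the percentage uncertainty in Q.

Relative error in a monomial: (δQ/Q)² = Σ (nᵢ · δxᵢ/xᵢ)².
  (-1·δc/c)² = (-1×0.0257)² = 0.000662;  (2·δx/x)² = (2×0.105)² = 0.0438;  (1·δy/y)² = (1×0.116)² = 0.0134;  (2·δs/s)² = (2×0.0406)² = 0.00660
δQ/Q = √(0.0645) = 0.254

25.4%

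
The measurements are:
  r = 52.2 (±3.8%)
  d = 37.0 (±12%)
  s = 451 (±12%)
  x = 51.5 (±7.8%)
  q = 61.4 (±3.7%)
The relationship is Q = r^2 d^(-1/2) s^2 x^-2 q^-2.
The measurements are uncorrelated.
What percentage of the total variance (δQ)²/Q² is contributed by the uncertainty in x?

25.1%

(δQ/Q)² = (2·δr/r)² + (−½·δd/d)² + (2·δs/s)² + (-2·δx/x)² + (-2·δq/q)²
  r term: (2×0.0380)² = 0.00578
  d term: (-0.5×0.120)² = 0.00360
  s term: (2×0.120)² = 0.0576
  x term: (-2×0.0780)² = 0.0243
  q term: (-2×0.0370)² = 0.00548
Total = 0.0968. Share from x = 0.0243/0.0968 = 0.251.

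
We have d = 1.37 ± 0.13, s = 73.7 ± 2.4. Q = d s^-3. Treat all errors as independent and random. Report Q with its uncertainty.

Since Q is a product/quotient, work with relative uncertainties:
  (1·δd/d)² = (1×0.0949)² = 0.00900;  (-3·δs/s)² = (-3×0.0326)² = 0.00954
δQ/Q = √(0.0185) = 0.136
Q = 3.42e-06, so δQ = 0.136 × 3.42e-06 = 4.66e-07.

(3.42 ± 0.466) × 10^-6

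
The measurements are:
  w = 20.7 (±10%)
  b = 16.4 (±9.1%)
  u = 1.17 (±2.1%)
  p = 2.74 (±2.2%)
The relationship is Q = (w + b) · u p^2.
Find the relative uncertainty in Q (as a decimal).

Let h = w + b = 37.1. δh = √(δw² + δb²) = √(4.28 + 2.23) = 2.55, so δh/h = 0.0688.
Q is then a monomial in h, u, p:
δQ/Q = √((δh/h)² + (1·δu/u)² + (2·δp/p)²) = √(0.00473 + 0.000441 + 0.00194) = 0.0843

0.0843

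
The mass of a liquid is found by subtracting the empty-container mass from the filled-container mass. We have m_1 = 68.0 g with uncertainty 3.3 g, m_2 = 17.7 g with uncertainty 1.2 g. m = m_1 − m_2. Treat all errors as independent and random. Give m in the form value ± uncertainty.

50.3 ± 3.51 g

Each term contributes (cᵢ δxᵢ)² to (δm)²:
  (δm_1)² = 10.9;  (δm_2)² = 1.44
δm = √(12.3) = 3.51 g
m = 50.3 g.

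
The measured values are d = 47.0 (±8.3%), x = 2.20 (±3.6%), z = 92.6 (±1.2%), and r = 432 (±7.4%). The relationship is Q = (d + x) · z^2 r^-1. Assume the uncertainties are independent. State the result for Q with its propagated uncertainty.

Let u = d + x = 49.2. δu = √(δd² + δx²) = √(15.2 + 0.00627) = 3.90, so δu/u = 0.0793.
Q is then a monomial in u, z, r:
δQ/Q = √((δu/u)² + (2·δz/z)² + (-1·δr/r)²) = √(0.00629 + 0.000576 + 0.00548) = 0.111
Q = 977, so δQ = 0.111 × 977 = 108.

977 ± 108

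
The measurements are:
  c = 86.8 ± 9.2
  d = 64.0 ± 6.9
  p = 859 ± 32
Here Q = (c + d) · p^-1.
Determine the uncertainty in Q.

0.0149

Let u = c + d = 151. δu = √(δc² + δd²) = √(84.6 + 47.6) = 11.5, so δu/u = 0.0763.
Q is then a monomial in u, p:
δQ/Q = √((δu/u)² + (-1·δp/p)²) = √(0.00582 + 0.00139) = 0.0849
Q = 0.176, so δQ = 0.0849 × 0.176 = 0.0149.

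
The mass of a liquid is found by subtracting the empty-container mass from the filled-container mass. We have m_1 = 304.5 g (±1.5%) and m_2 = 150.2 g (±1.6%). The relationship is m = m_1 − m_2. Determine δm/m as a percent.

3.34%

m is a linear combination, so absolute uncertainties add in quadrature:
  (δm_1)² = 20.9;  (δm_2)² = 5.78
δm = √(26.6) = 5.16 g
m = 154.3 g, so δm/m = 5.16/154.3 = 0.0334.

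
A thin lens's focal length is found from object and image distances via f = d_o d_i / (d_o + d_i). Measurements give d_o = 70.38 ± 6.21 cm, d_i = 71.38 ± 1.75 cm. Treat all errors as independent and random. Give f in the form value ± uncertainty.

∂f/∂d_o = (d_i/(d_o+d_i))² = 0.254;  ∂f/∂d_i = (d_o/(d_o+d_i))² = 0.246
δf = √((∂f/∂d_o · δd_o)² + (∂f/∂d_i · δd_i)²) = √(2.48 + 0.186) = 1.63 cm
f = 35.44 cm.

35.44 ± 1.63 cm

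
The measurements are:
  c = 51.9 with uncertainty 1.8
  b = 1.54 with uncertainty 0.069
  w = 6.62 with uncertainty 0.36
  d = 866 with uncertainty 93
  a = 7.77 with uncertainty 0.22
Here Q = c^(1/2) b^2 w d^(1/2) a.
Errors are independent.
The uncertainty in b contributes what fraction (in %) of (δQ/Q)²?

53.6%

(δQ/Q)² = (½·δc/c)² + (2·δb/b)² + (1·δw/w)² + (½·δd/d)² + (1·δa/a)²
  c term: (0.5×0.0347)² = 0.000301
  b term: (2×0.0448)² = 0.00803
  w term: (1×0.0544)² = 0.00296
  d term: (0.5×0.107)² = 0.00288
  a term: (1×0.0283)² = 0.000802
Total = 0.0150. Share from b = 0.00803/0.0150 = 0.536.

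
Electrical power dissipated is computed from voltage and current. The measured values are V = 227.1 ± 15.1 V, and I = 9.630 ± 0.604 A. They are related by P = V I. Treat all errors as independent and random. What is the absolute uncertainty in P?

200 W

For a monomial P ∝ V, I, fractional errors add in quadrature:
  (1·δV/V)² = (1×0.0665)² = 0.00442;  (1·δI/I)² = (1×0.0627)² = 0.00393
δP/P = √(0.00835) = 0.0914
P = 2187 W, so δP = 0.0914 × 2187 = 200 W.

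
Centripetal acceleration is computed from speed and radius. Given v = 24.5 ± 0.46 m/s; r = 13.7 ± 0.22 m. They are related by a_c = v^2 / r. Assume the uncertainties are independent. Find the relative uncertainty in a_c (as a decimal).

Each factor contributes (exponent × relative error)² to (δa_c/a_c)²:
  (2·δv/v)² = (2×0.0188)² = 0.00141;  (-1·δr/r)² = (-1×0.0161)² = 0.000258
δa_c/a_c = √(0.00167) = 0.0408

0.0408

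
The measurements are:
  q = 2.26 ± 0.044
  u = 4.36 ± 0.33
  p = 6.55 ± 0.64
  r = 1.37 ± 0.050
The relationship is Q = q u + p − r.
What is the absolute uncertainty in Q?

1.00

Let w = q·u = 9.85. δw/w = √((1·δq/q)² + (1·δu/u)²) = √(0.000379 + 0.00573) = 0.0782, so δw = 0.770.
Q = w + p − r: δQ = √(δw² + δp² + δr²) = √(0.593 + 0.410 + 0.00250) = 1.00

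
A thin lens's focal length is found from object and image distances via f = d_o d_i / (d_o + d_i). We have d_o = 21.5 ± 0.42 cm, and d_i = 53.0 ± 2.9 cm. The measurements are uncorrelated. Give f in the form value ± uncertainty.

∂f/∂d_o = (d_i/(d_o+d_i))² = 0.506;  ∂f/∂d_i = (d_o/(d_o+d_i))² = 0.0833
δf = √((∂f/∂d_o · δd_o)² + (∂f/∂d_i · δd_i)²) = √(0.0452 + 0.0583) = 0.322 cm
f = 15.3 cm.

15.3 ± 0.322 cm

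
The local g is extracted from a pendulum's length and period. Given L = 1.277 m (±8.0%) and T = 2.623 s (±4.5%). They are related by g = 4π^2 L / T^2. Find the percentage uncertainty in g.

12.0%

Relative error in a monomial: (δg/g)² = Σ (nᵢ · δxᵢ/xᵢ)².
  (1·δL/L)² = (1×0.0800)² = 0.00640;  (-2·δT/T)² = (-2×0.0450)² = 0.00810
δg/g = √(0.0145) = 0.120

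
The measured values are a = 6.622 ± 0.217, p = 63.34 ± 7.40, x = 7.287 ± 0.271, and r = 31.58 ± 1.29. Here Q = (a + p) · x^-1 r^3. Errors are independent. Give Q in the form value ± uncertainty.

302400 ± 50200

Let u = a + p = 69.96. δu = √(δa² + δp²) = √(0.0471 + 54.8) = 7.40, so δu/u = 0.106.
Q is then a monomial in u, x, r:
δQ/Q = √((δu/u)² + (-1·δx/x)² + (3·δr/r)²) = √(0.0112 + 0.00138 + 0.0150) = 0.166
Q = 302400, so δQ = 0.166 × 302400 = 50200.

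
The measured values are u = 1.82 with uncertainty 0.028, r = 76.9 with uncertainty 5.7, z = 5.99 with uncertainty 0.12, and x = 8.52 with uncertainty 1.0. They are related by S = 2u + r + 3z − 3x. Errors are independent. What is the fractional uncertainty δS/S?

0.0884

For a sum/difference, combine absolute errors in quadrature:
  (2·δu)² = 0.00314;  (δr)² = 32.5;  (3·δz)² = 0.130;  (3·δx)² = 9.00
δS = √(41.6) = 6.45
S = 73.0, so δS/S = 6.45/73.0 = 0.0884.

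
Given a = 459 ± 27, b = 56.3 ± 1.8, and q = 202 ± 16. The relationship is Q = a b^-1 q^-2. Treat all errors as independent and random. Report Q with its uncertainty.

(2.00 ± 0.344) × 10^-4

Each factor contributes (exponent × relative error)² to (δQ/Q)²:
  (1·δa/a)² = (1×0.0588)² = 0.00346;  (-1·δb/b)² = (-1×0.0320)² = 0.00102;  (-2·δq/q)² = (-2×0.0792)² = 0.0251
δQ/Q = √(0.0296) = 0.172
Q = 0.000200, so δQ = 0.172 × 0.000200 = 3.44e-05.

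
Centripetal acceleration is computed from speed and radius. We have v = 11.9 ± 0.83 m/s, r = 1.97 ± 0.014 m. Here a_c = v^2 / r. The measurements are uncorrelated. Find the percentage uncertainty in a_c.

14.0%

a_c is a product of powers, so relative uncertainties combine in quadrature:
  (2·δv/v)² = (2×0.0697)² = 0.0195;  (-1·δr/r)² = (-1×0.00711)² = 5.05e-05
δa_c/a_c = √(0.0195) = 0.140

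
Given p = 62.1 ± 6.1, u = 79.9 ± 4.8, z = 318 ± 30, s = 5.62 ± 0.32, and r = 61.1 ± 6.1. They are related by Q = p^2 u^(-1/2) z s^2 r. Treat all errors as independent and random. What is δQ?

7.07e+07

For a monomial Q ∝ p^2, u^(-1/2), z, s^2, r, fractional errors add in quadrature:
  (2·δp/p)² = (2×0.0982)² = 0.0386;  (−½·δu/u)² = (-0.5×0.0601)² = 0.000902;  (1·δz/z)² = (1×0.0943)² = 0.00890;  (2·δs/s)² = (2×0.0569)² = 0.0130;  (1·δr/r)² = (1×0.0998)² = 0.00997
δQ/Q = √(0.0713) = 0.267
Q = 2.65e+08, so δQ = 0.267 × 2.65e+08 = 7.07e+07.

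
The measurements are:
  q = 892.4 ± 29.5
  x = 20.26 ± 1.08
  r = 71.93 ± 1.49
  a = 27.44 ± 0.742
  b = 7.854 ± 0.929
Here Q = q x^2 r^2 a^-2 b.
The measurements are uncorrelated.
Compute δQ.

3.49e+06

Each factor contributes (exponent × relative error)² to (δQ/Q)²:
  (1·δq/q)² = (1×0.0331)² = 0.00109;  (2·δx/x)² = (2×0.0533)² = 0.0114;  (2·δr/r)² = (2×0.0207)² = 0.00172;  (-2·δa/a)² = (-2×0.0270)² = 0.00292;  (1·δb/b)² = (1×0.118)² = 0.0140
δQ/Q = √(0.0311) = 0.176
Q = 1.977e+07, so δQ = 0.176 × 1.977e+07 = 3.49e+06.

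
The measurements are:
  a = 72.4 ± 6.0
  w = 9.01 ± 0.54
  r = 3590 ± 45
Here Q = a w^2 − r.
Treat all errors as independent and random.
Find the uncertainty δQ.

858

Let p = a·w^2 = 5880. δp/p = √((1·δa/a)² + (2·δw/w)²) = √(0.00687 + 0.0144) = 0.146, so δp = 856.
Q = p − r: δQ = √(δp² + δr²) = √(7.34e+05 + 2020) = 858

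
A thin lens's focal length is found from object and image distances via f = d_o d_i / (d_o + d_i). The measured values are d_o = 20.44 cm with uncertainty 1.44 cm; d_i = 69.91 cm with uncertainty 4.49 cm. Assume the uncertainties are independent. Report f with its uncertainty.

15.82 ± 0.892 cm

∂f/∂d_o = (d_i/(d_o+d_i))² = 0.599;  ∂f/∂d_i = (d_o/(d_o+d_i))² = 0.0512
δf = √((∂f/∂d_o · δd_o)² + (∂f/∂d_i · δd_i)²) = √(0.743 + 0.0528) = 0.892 cm
f = 15.82 cm.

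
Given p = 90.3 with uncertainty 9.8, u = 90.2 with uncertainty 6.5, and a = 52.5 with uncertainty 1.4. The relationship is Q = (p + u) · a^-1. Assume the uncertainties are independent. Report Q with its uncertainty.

3.44 ± 0.242

Let w = p + u = 180. δw = √(δp² + δu²) = √(96.0 + 42.2) = 11.8, so δw/w = 0.0652.
Q is then a monomial in w, a:
δQ/Q = √((δw/w)² + (-1·δa/a)²) = √(0.00424 + 0.000711) = 0.0704
Q = 3.44, so δQ = 0.0704 × 3.44 = 0.242.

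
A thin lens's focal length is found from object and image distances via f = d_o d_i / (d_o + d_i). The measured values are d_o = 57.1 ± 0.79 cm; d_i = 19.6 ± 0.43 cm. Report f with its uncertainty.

14.6 ± 0.244 cm

∂f/∂d_o = (d_i/(d_o+d_i))² = 0.0653;  ∂f/∂d_i = (d_o/(d_o+d_i))² = 0.554
δf = √((∂f/∂d_o · δd_o)² + (∂f/∂d_i · δd_i)²) = √(0.00266 + 0.0568) = 0.244 cm
f = 14.6 cm.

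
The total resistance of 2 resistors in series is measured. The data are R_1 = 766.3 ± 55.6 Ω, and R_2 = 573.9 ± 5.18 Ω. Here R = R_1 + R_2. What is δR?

Absolute uncertainties add in quadrature for a linear combination:
  (δR_1)² = 3090;  (δR_2)² = 26.8
δR = √(3120) = 55.8 Ω

55.8 Ω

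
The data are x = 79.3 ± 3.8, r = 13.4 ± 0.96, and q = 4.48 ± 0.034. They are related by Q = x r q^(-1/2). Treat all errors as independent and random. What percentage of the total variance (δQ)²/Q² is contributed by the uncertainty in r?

(δQ/Q)² = (1·δx/x)² + (1·δr/r)² + (−½·δq/q)²
  x term: (1×0.0479)² = 0.00230
  r term: (1×0.0716)² = 0.00513
  q term: (-0.5×0.00759)² = 1.44e-05
Total = 0.00744. Share from r = 0.00513/0.00744 = 0.690.

69.0%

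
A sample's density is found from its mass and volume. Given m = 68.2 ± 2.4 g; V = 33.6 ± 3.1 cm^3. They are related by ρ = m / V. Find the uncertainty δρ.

ρ is a product of powers, so relative uncertainties combine in quadrature:
  (1·δm/m)² = (1×0.0352)² = 0.00124;  (-1·δV/V)² = (-1×0.0923)² = 0.00851
δρ/ρ = √(0.00975) = 0.0987
ρ = 2.03 g/cm^3, so δρ = 0.0987 × 2.03 = 0.200 g/cm^3.

0.200 g/cm^3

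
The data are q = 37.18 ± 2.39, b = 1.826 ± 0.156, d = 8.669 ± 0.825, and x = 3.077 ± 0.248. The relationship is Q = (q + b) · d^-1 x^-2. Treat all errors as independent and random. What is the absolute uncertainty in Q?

Let u = q + b = 39.01. δu = √(δq² + δb²) = √(5.71 + 0.0243) = 2.40, so δu/u = 0.0614.
Q is then a monomial in u, d, x:
δQ/Q = √((δu/u)² + (-1·δd/d)² + (-2·δx/x)²) = √(0.00377 + 0.00906 + 0.0260) = 0.197
Q = 0.4752, so δQ = 0.197 × 0.4752 = 0.0936.

0.0936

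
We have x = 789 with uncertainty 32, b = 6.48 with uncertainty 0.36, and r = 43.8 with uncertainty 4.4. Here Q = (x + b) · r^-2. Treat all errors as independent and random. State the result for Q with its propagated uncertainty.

Let u = x + b = 795. δu = √(δx² + δb²) = √(1020 + 0.130) = 32.0, so δu/u = 0.0402.
Q is then a monomial in u, r:
δQ/Q = √((δu/u)² + (-2·δr/r)²) = √(0.00162 + 0.0404) = 0.205
Q = 0.415, so δQ = 0.205 × 0.415 = 0.0850.

0.415 ± 0.0850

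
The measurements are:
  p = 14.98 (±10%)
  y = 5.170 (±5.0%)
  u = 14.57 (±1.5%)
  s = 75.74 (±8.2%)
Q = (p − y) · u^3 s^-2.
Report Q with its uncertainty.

5.289 ± 1.22

Let w = p − y = 9.810. δw = √(δp² + δy²) = √(2.24 + 0.0668) = 1.52, so δw/w = 0.155.
Q is then a monomial in w, u, s:
δQ/Q = √((δw/w)² + (3·δu/u)² + (-2·δs/s)²) = √(0.0240 + 0.00202 + 0.0269) = 0.230
Q = 5.289, so δQ = 0.230 × 5.289 = 1.22.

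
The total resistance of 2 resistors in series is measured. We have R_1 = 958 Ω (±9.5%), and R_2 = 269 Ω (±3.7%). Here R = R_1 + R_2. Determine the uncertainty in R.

91.6 Ω

Each term contributes (cᵢ δxᵢ)² to (δR)²:
  (δR_1)² = 8280;  (δR_2)² = 99.1
δR = √(8380) = 91.6 Ω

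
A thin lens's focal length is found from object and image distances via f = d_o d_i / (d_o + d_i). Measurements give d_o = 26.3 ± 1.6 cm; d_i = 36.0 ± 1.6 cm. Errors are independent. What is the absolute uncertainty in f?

∂f/∂d_o = (d_i/(d_o+d_i))² = 0.334;  ∂f/∂d_i = (d_o/(d_o+d_i))² = 0.178
δf = √((∂f/∂d_o · δd_o)² + (∂f/∂d_i · δd_i)²) = √(0.285 + 0.0813) = 0.606 cm

0.606 cm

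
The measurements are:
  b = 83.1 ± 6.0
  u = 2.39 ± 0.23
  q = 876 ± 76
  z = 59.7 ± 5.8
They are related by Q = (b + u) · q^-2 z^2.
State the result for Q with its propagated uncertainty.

Let w = b + u = 85.5. δw = √(δb² + δu²) = √(36.0 + 0.0529) = 6.00, so δw/w = 0.0702.
Q is then a monomial in w, q, z:
δQ/Q = √((δw/w)² + (-2·δq/q)² + (2·δz/z)²) = √(0.00493 + 0.0301 + 0.0378) = 0.270
Q = 0.397, so δQ = 0.270 × 0.397 = 0.107.

0.397 ± 0.107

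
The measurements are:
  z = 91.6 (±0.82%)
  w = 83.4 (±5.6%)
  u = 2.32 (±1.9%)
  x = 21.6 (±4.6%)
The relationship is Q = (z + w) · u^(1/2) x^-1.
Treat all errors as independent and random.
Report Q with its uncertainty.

12.3 ± 0.669

Let h = z + w = 175. δh = √(δz² + δw²) = √(0.564 + 21.8) = 4.73, so δh/h = 0.0270.
Q is then a monomial in h, u, x:
δQ/Q = √((δh/h)² + (½·δu/u)² + (-1·δx/x)²) = √(0.000731 + 9.02e-05 + 0.00212) = 0.0542
Q = 12.3, so δQ = 0.0542 × 12.3 = 0.669.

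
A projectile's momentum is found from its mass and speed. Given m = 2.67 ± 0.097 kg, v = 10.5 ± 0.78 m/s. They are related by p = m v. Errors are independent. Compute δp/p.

0.0827

Relative error in a monomial: (δp/p)² = Σ (nᵢ · δxᵢ/xᵢ)².
  (1·δm/m)² = (1×0.0363)² = 0.00132;  (1·δv/v)² = (1×0.0743)² = 0.00552
δp/p = √(0.00684) = 0.0827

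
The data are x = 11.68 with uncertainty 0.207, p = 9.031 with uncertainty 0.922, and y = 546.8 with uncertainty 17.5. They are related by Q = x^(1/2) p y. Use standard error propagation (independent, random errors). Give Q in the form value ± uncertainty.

16880 ± 1810

For a monomial Q ∝ x^(1/2), p, y, fractional errors add in quadrature:
  (½·δx/x)² = (0.5×0.0177)² = 7.85e-05;  (1·δp/p)² = (1×0.102)² = 0.0104;  (1·δy/y)² = (1×0.0320)² = 0.00102
δQ/Q = √(0.0115) = 0.107
Q = 16880, so δQ = 0.107 × 16880 = 1810.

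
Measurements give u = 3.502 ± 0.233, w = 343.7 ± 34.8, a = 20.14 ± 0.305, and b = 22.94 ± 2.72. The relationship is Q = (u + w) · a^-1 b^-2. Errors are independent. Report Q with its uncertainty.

Let h = u + w = 347.2. δh = √(δu² + δw²) = √(0.0543 + 1210) = 34.8, so δh/h = 0.100.
Q is then a monomial in h, a, b:
δQ/Q = √((δh/h)² + (-1·δa/a)² + (-2·δb/b)²) = √(0.0100 + 0.000229 + 0.0562) = 0.258
Q = 0.03276, so δQ = 0.258 × 0.03276 = 0.00845.

0.03276 ± 0.00845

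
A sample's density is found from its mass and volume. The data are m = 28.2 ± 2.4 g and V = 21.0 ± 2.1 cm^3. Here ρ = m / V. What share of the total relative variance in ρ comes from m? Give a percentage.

(δρ/ρ)² = (1·δm/m)² + (-1·δV/V)²
  m term: (1×0.0851)² = 0.00724
  V term: (-1×0.100)² = 0.0100
Total = 0.0172. Share from m = 0.00724/0.0172 = 0.420.

42.0%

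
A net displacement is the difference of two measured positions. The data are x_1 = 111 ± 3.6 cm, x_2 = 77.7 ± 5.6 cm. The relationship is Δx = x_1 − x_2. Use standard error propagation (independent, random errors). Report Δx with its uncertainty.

Δx is a linear combination, so absolute uncertainties add in quadrature:
  (δx_1)² = 13.0;  (δx_2)² = 31.4
δΔx = √(44.3) = 6.66 cm
Δx = 33.3 cm.

33.3 ± 6.66 cm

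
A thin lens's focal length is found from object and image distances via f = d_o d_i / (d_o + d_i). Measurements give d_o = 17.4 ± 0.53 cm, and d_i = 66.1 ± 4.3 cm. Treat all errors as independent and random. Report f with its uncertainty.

13.8 ± 0.381 cm

∂f/∂d_o = (d_i/(d_o+d_i))² = 0.627;  ∂f/∂d_i = (d_o/(d_o+d_i))² = 0.0434
δf = √((∂f/∂d_o · δd_o)² + (∂f/∂d_i · δd_i)²) = √(0.110 + 0.0349) = 0.381 cm
f = 13.8 cm.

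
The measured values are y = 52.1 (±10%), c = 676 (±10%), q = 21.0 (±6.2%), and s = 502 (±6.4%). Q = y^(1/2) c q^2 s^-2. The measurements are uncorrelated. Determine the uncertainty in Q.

Each factor contributes (exponent × relative error)² to (δQ/Q)²:
  (½·δy/y)² = (0.5×0.100)² = 0.00250;  (1·δc/c)² = (1×0.100)² = 0.0100;  (2·δq/q)² = (2×0.0620)² = 0.0154;  (-2·δs/s)² = (-2×0.0640)² = 0.0164
δQ/Q = √(0.0443) = 0.210
Q = 8.54, so δQ = 0.210 × 8.54 = 1.80.

1.80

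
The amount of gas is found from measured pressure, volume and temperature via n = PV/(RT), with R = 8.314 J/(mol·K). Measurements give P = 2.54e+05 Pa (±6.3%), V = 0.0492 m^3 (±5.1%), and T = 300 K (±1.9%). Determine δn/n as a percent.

Relative error in a monomial: (δn/n)² = Σ (nᵢ · δxᵢ/xᵢ)².
  (1·δP/P)² = (1×0.0630)² = 0.00397;  (1·δV/V)² = (1×0.0510)² = 0.00260;  (-1·δT/T)² = (-1×0.0190)² = 0.000361
δn/n = √(0.00693) = 0.0833

8.33%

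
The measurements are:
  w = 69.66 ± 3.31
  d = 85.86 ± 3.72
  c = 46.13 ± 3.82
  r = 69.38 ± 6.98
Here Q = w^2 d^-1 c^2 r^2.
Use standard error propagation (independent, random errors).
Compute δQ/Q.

Since Q is a product/quotient, work with relative uncertainties:
  (2·δw/w)² = (2×0.0475)² = 0.00903;  (-1·δd/d)² = (-1×0.0433)² = 0.00188;  (2·δc/c)² = (2×0.0828)² = 0.0274;  (2·δr/r)² = (2×0.101)² = 0.0405
δQ/Q = √(0.0788) = 0.281

0.281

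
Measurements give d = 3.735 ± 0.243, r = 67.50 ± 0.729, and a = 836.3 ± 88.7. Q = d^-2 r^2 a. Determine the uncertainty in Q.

Relative error in a monomial: (δQ/Q)² = Σ (nᵢ · δxᵢ/xᵢ)².
  (-2·δd/d)² = (-2×0.0651)² = 0.0169;  (2·δr/r)² = (2×0.0108)² = 0.000467;  (1·δa/a)² = (1×0.106)² = 0.0112
δQ/Q = √(0.0286) = 0.169
Q = 273100, so δQ = 0.169 × 273100 = 46200.

46200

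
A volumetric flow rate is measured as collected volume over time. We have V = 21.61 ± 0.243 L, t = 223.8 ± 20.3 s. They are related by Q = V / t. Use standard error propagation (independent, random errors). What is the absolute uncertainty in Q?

For a monomial Q ∝ V, t^-1, fractional errors add in quadrature:
  (1·δV/V)² = (1×0.0112)² = 0.000126;  (-1·δt/t)² = (-1×0.0907)² = 0.00823
δQ/Q = √(0.00835) = 0.0914
Q = 0.09656 L/s, so δQ = 0.0914 × 0.09656 = 0.00883 L/s.

0.00883 L/s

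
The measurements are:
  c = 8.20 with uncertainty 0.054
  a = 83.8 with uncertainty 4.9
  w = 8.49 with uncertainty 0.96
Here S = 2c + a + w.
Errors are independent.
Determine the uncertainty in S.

4.99

Each term contributes (cᵢ δxᵢ)² to (δS)²:
  (2·δc)² = 0.0117;  (δa)² = 24.0;  (δw)² = 0.922
δS = √(24.9) = 4.99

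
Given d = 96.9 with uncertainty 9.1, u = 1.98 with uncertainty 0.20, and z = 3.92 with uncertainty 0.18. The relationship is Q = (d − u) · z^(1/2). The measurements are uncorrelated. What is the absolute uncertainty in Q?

Let w = d − u = 94.9. δw = √(δd² + δu²) = √(82.8 + 0.0400) = 9.10, so δw/w = 0.0959.
Q is then a monomial in w, z:
δQ/Q = √((δw/w)² + (½·δz/z)²) = √(0.00920 + 0.000527) = 0.0986
Q = 188, so δQ = 0.0986 × 188 = 18.5.

18.5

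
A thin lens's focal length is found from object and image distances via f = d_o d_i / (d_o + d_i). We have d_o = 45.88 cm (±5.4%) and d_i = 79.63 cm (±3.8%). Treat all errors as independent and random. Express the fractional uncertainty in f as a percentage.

∂f/∂d_o = (d_i/(d_o+d_i))² = 0.403;  ∂f/∂d_i = (d_o/(d_o+d_i))² = 0.134
δf = √((∂f/∂d_o · δd_o)² + (∂f/∂d_i · δd_i)²) = √(0.995 + 0.163) = 1.08 cm
f = 29.11 cm, so δf/f = 1.08/29.11 = 0.0370.

3.70%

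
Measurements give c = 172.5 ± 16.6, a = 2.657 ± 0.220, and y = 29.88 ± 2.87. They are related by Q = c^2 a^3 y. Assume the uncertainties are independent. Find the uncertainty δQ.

Each factor contributes (exponent × relative error)² to (δQ/Q)²:
  (2·δc/c)² = (2×0.0962)² = 0.0370;  (3·δa/a)² = (3×0.0828)² = 0.0617;  (1·δy/y)² = (1×0.0961)² = 0.00923
δQ/Q = √(0.108) = 0.329
Q = 1.668e+07, so δQ = 0.329 × 1.668e+07 = 5.48e+06.

5.48e+06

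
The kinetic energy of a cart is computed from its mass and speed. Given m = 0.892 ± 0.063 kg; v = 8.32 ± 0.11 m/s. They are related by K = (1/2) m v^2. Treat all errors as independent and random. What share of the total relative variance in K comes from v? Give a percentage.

12.3%

(δK/K)² = (1·δm/m)² + (2·δv/v)²
  m term: (1×0.0706)² = 0.00499
  v term: (2×0.0132)² = 0.000699
Total = 0.00569. Share from v = 0.000699/0.00569 = 0.123.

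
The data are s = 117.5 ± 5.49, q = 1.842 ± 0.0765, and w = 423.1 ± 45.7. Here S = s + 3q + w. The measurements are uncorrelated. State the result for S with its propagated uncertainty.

S is a linear combination, so absolute uncertainties add in quadrature:
  (δs)² = 30.1;  (3·δq)² = 0.0527;  (δw)² = 2090
δS = √(2120) = 46.0
S = 546.1.

546.1 ± 46.0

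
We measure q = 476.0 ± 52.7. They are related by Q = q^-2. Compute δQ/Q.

Q ∝ q^-2, so δQ/Q = |-2| · δq/q = 2 × 0.111 = 0.221.

0.221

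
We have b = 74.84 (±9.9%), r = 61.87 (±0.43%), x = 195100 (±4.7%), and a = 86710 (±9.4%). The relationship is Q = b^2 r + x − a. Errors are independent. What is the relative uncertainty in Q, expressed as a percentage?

15.3%

Let p = b^2·r = 346500. δp/p = √((2·δb/b)² + (1·δr/r)²) = √(0.0392 + 1.85e-05) = 0.198, so δp = 68600.
Q = p + x − a: δQ = √(δp² + δx² + δa²) = √(4.71e+09 + 8.41e+07 + 6.64e+07) = 69700
Q = 454900, so δQ/Q = 69700/454900 = 0.153.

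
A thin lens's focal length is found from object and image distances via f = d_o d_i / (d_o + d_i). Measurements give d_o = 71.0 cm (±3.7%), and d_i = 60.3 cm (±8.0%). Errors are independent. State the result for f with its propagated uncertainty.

∂f/∂d_o = (d_i/(d_o+d_i))² = 0.211;  ∂f/∂d_i = (d_o/(d_o+d_i))² = 0.292
δf = √((∂f/∂d_o · δd_o)² + (∂f/∂d_i · δd_i)²) = √(0.307 + 1.99) = 1.52 cm
f = 32.6 cm.

32.6 ± 1.52 cm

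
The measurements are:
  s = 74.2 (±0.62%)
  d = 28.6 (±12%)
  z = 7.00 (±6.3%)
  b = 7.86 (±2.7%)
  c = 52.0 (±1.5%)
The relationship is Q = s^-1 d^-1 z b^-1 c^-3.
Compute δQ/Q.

0.145

For a monomial Q ∝ s^-1, d^-1, z, b^-1, c^-3, fractional errors add in quadrature:
  (-1·δs/s)² = (-1×0.00620)² = 3.84e-05;  (-1·δd/d)² = (-1×0.120)² = 0.0144;  (1·δz/z)² = (1×0.0630)² = 0.00397;  (-1·δb/b)² = (-1×0.0270)² = 0.000729;  (-3·δc/c)² = (-3×0.0150)² = 0.00203
δQ/Q = √(0.0212) = 0.145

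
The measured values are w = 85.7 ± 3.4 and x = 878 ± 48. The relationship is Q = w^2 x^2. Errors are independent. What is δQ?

Since Q is a product/quotient, work with relative uncertainties:
  (2·δw/w)² = (2×0.0397)² = 0.00630;  (2·δx/x)² = (2×0.0547)² = 0.0120
δQ/Q = √(0.0183) = 0.135
Q = 5.66e+09, so δQ = 0.135 × 5.66e+09 = 7.65e+08.

7.65e+08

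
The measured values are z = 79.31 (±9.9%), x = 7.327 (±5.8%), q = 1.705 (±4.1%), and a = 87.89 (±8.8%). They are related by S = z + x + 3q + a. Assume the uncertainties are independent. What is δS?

Sums and differences: (δS)² = Σ (cᵢ δxᵢ)².
  (δz)² = 61.6;  (δx)² = 0.181;  (3·δq)² = 0.0440;  (δa)² = 59.8
δS = √(122) = 11.0

11.0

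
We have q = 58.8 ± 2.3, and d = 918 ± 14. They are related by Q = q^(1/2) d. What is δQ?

Since Q is a product/quotient, work with relative uncertainties:
  (½·δq/q)² = (0.5×0.0391)² = 0.000383;  (1·δd/d)² = (1×0.0153)² = 0.000233
δQ/Q = √(0.000615) = 0.0248
Q = 7040, so δQ = 0.0248 × 7040 = 175.

175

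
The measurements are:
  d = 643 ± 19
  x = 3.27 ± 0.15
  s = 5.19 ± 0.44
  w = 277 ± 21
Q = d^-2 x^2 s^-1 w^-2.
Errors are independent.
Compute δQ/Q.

0.205

Each factor contributes (exponent × relative error)² to (δQ/Q)²:
  (-2·δd/d)² = (-2×0.0295)² = 0.00349;  (2·δx/x)² = (2×0.0459)² = 0.00842;  (-1·δs/s)² = (-1×0.0848)² = 0.00719;  (-2·δw/w)² = (-2×0.0758)² = 0.0230
δQ/Q = √(0.0421) = 0.205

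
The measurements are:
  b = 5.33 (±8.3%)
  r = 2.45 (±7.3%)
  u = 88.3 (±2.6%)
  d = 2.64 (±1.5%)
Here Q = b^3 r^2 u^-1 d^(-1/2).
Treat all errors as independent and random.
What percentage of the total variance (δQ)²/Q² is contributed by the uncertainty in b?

73.8%

(δQ/Q)² = (3·δb/b)² + (2·δr/r)² + (-1·δu/u)² + (−½·δd/d)²
  b term: (3×0.0830)² = 0.0620
  r term: (2×0.0730)² = 0.0213
  u term: (-1×0.0260)² = 0.000676
  d term: (-0.5×0.0150)² = 5.63e-05
Total = 0.0840. Share from b = 0.0620/0.0840 = 0.738.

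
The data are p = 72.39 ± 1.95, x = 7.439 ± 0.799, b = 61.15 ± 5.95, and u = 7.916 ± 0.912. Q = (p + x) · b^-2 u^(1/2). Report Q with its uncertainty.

Let w = p + x = 79.83. δw = √(δp² + δx²) = √(3.80 + 0.638) = 2.11, so δw/w = 0.0264.
Q is then a monomial in w, b, u:
δQ/Q = √((δw/w)² + (-2·δb/b)² + (½·δu/u)²) = √(0.000697 + 0.0379 + 0.00332) = 0.205
Q = 0.06006, so δQ = 0.205 × 0.06006 = 0.0123.

0.06006 ± 0.0123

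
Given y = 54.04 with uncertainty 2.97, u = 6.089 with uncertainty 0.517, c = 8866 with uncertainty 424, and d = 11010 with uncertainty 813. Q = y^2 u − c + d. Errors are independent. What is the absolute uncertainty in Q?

Let p = y^2·u = 17780. δp/p = √((2·δy/y)² + (1·δu/u)²) = √(0.0121 + 0.00721) = 0.139, so δp = 2470.
Q = p − c + d: δQ = √(δp² + δc² + δd²) = √(6.1e+06 + 1.8e+05 + 6.61e+05) = 2630

2630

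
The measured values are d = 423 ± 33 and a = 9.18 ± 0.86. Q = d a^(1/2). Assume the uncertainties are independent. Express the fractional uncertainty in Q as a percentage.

Relative error in a monomial: (δQ/Q)² = Σ (nᵢ · δxᵢ/xᵢ)².
  (1·δd/d)² = (1×0.0780)² = 0.00609;  (½·δa/a)² = (0.5×0.0937)² = 0.00219
δQ/Q = √(0.00828) = 0.0910

9.10%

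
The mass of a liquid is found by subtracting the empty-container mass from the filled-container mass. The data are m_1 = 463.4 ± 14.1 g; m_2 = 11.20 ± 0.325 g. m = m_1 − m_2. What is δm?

14.1 g

For a sum/difference, combine absolute errors in quadrature:
  (δm_1)² = 199;  (δm_2)² = 0.106
δm = √(199) = 14.1 g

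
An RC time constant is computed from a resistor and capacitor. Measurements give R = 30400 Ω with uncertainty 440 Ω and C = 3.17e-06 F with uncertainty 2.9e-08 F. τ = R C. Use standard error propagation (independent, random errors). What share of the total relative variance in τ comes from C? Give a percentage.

(δτ/τ)² = (1·δR/R)² + (1·δC/C)²
  R term: (1×0.0145)² = 0.000209
  C term: (1×0.00915)² = 8.37e-05
Total = 0.000293. Share from C = 8.37e-05/0.000293 = 0.285.

28.5%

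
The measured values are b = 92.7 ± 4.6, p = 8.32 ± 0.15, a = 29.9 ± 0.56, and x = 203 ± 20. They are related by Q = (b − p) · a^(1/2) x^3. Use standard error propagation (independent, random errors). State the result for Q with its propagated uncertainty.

Let u = b − p = 84.4. δu = √(δb² + δp²) = √(21.2 + 0.0225) = 4.60, so δu/u = 0.0545.
Q is then a monomial in u, a, x:
δQ/Q = √((δu/u)² + (½·δa/a)² + (3·δx/x)²) = √(0.00298 + 8.77e-05 + 0.0874) = 0.301
Q = 3.86e+09, so δQ = 0.301 × 3.86e+09 = 1.16e+09.

(3.86 ± 1.16) × 10^9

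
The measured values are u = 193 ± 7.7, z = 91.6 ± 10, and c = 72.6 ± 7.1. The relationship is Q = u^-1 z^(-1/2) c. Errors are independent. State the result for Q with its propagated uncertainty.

Relative error in a monomial: (δQ/Q)² = Σ (nᵢ · δxᵢ/xᵢ)².
  (-1·δu/u)² = (-1×0.0399)² = 0.00159;  (−½·δz/z)² = (-0.5×0.109)² = 0.00298;  (1·δc/c)² = (1×0.0978)² = 0.00956
δQ/Q = √(0.0141) = 0.119
Q = 0.0393, so δQ = 0.119 × 0.0393 = 0.00467.

0.0393 ± 0.00467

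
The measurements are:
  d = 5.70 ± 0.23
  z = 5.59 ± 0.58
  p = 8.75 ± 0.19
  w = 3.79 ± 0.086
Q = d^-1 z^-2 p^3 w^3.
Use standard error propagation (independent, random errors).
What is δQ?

47.4

For a monomial Q ∝ d^-1, z^-2, p^3, w^3, fractional errors add in quadrature:
  (-1·δd/d)² = (-1×0.0404)² = 0.00163;  (-2·δz/z)² = (-2×0.104)² = 0.0431;  (3·δp/p)² = (3×0.0217)² = 0.00424;  (3·δw/w)² = (3×0.0227)² = 0.00463
δQ/Q = √(0.0536) = 0.231
Q = 205, so δQ = 0.231 × 205 = 47.4.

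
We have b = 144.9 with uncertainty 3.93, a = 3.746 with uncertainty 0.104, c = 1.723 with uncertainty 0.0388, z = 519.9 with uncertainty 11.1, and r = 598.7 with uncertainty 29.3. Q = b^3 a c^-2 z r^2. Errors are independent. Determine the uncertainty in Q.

Each factor contributes (exponent × relative error)² to (δQ/Q)²:
  (3·δb/b)² = (3×0.0271)² = 0.00662;  (1·δa/a)² = (1×0.0278)² = 0.000771;  (-2·δc/c)² = (-2×0.0225)² = 0.00203;  (1·δz/z)² = (1×0.0214)² = 0.000456;  (2·δr/r)² = (2×0.0489)² = 0.00958
δQ/Q = √(0.0195) = 0.139
Q = 7.154e+14, so δQ = 0.139 × 7.154e+14 = 9.98e+13.

9.98e+13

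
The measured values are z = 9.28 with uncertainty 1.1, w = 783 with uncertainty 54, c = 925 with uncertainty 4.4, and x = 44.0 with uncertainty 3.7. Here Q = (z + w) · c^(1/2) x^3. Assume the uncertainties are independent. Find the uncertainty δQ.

5.36e+08

Let u = z + w = 792. δu = √(δz² + δw²) = √(1.21 + 2920) = 54.0, so δu/u = 0.0682.
Q is then a monomial in u, c, x:
δQ/Q = √((δu/u)² + (½·δc/c)² + (3·δx/x)²) = √(0.00465 + 5.66e-06 + 0.0636) = 0.261
Q = 2.05e+09, so δQ = 0.261 × 2.05e+09 = 5.36e+08.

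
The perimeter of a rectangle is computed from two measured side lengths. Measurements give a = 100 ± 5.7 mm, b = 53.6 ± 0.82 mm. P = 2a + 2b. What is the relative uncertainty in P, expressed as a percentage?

3.75%

Absolute uncertainties add in quadrature for a linear combination:
  (2·δa)² = 130;  (2·δb)² = 2.69
δP = √(133) = 11.5 mm
P = 307 mm, so δP/P = 11.5/307 = 0.0375.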